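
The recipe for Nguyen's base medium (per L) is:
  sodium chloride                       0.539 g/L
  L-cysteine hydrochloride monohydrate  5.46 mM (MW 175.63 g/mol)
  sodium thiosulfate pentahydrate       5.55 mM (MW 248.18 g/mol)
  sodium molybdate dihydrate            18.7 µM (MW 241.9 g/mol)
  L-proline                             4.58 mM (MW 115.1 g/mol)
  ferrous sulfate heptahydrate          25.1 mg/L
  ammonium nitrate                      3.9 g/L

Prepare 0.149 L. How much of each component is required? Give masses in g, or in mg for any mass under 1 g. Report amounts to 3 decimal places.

sodium chloride 80.311 mg; L-cysteine hydrochloride monohydrate 142.882 mg; sodium thiosulfate pentahydrate 205.232 mg; sodium molybdate dihydrate 0.674 mg; L-proline 78.547 mg; ferrous sulfate heptahydrate 3.740 mg; ammonium nitrate 581.100 mg

Working volume: 0.149 L.
sodium chloride: 0.539 g/L × 0.149 L = 0.080311 g = 80.311 mg
L-cysteine hydrochloride monohydrate: 5.46 mmol/L × 175.63 mg/mmol × 0.149 L = 142.882 mg
sodium thiosulfate pentahydrate: 5.55 mmol/L × 248.18 mg/mmol × 0.149 L = 205.232 mg
sodium molybdate dihydrate: 18.7 µmol/L × 241.9 g/mol × 0.149 L ÷ 1000 = 0.674 mg
L-proline: 4.58 mmol/L × 115.1 mg/mmol × 0.149 L = 78.547 mg
ferrous sulfate heptahydrate: 25.1 mg/L × 0.149 L = 3.740 mg
ammonium nitrate: 3.9 g/L × 0.149 L = 0.5811 g = 581.100 mg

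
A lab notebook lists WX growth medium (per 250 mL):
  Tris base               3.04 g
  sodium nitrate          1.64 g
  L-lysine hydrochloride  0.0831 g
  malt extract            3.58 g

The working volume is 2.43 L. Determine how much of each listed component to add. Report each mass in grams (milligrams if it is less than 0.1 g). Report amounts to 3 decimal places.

Tris base 29.549 g; sodium nitrate 15.941 g; L-lysine hydrochloride 0.808 g; malt extract 34.798 g

Ratio of target to recipe volume: 2430 / 250 = 9.72.
Tris base: 3.04 g × (2430 mL / 250 mL) = 29.549 g
sodium nitrate: 1.64 g × (2430 mL / 250 mL) = 15.941 g
L-lysine hydrochloride: 0.0831 g × (2430 mL / 250 mL) = 0.808 g
malt extract: 3.58 g × (2430 mL / 250 mL) = 34.798 g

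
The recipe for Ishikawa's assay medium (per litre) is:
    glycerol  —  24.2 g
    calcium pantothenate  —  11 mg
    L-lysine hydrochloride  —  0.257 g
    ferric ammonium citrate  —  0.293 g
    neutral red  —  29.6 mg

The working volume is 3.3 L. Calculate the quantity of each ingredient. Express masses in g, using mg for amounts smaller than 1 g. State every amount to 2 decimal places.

glycerol 79.86 g; calcium pantothenate 36.30 mg; L-lysine hydrochloride 848.10 mg; ferric ammonium citrate 966.90 mg; neutral red 97.68 mg

Ratio of target to recipe volume: 3300 / 1000 = 3.3.
glycerol: 24.2 g × (3300 mL / 1000 mL) = 79.86 g
calcium pantothenate: 11 mg × (3300 mL / 1000 mL) = 36.30 mg
L-lysine hydrochloride: 0.257 g × (3300 mL / 1000 mL) = 0.8481 g = 848.10 mg
ferric ammonium citrate: 0.293 g × (3300 mL / 1000 mL) = 0.9669 g = 966.90 mg
neutral red: 29.6 mg × (3300 mL / 1000 mL) = 97.68 mg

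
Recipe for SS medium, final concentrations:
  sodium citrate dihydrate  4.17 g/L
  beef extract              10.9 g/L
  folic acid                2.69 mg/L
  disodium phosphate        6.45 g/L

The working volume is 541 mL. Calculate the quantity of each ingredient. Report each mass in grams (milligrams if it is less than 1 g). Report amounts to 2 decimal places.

Target volume = 541 mL = 0.541 L.
sodium citrate dihydrate: 4.17 g/L × 0.541 L = 2.26 g
beef extract: 10.9 g/L × 0.541 L = 5.90 g
folic acid: 2.69 mg/L × 0.541 L = 1.46 mg
disodium phosphate: 6.45 g/L × 0.541 L = 3.49 g

sodium citrate dihydrate 2.26 g; beef extract 5.90 g; folic acid 1.46 mg; disodium phosphate 3.49 g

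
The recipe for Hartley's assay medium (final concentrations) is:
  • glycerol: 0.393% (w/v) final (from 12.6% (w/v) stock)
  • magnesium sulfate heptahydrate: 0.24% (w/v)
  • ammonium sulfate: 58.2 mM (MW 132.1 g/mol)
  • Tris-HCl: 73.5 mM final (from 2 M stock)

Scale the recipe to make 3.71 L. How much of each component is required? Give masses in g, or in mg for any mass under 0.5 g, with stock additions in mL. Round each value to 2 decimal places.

glycerol 115.72 mL; magnesium sulfate heptahydrate 8.90 g; ammonium sulfate 28.52 g; Tris-HCl 136.34 mL

Scale factor relative to 1 L: 3.71.
glycerol: C1V1 = C2V2 → 0.393% ÷ 12.6% × 3710 mL = 115.72 mL
magnesium sulfate heptahydrate: 0.24 g per 100 mL × 3710 mL ÷ 100 = 8.90 g
ammonium sulfate: 58.2 mmol/L × 132.1 g/mol × 3.71 L ÷ 1000 = 28.52 g
Tris-HCl: C1V1 = C2V2 → 73.5 mM × 3710 mL ÷ 2000 mM = 136.34 mL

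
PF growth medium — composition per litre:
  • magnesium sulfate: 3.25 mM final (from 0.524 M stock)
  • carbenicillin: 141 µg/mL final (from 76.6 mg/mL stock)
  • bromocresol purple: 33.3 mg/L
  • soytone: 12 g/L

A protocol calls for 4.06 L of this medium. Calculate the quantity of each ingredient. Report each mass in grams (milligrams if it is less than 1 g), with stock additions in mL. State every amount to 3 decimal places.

Scale factor relative to 1 L: 4.06.
magnesium sulfate: dilute stock: 3.25 mM × 4060 mL ÷ 524 mM = 25.181 mL
carbenicillin: V = C2·V2/C1 = 141 µg/mL × 4060 mL ÷ 76600 µg/mL = 7.473 mL
bromocresol purple: 33.3 mg/L × 4.06 L = 135.198 mg
soytone: 12 g/L × 4.06 L = 48.720 g

magnesium sulfate 25.181 mL; carbenicillin 7.473 mL; bromocresol purple 135.198 mg; soytone 48.720 g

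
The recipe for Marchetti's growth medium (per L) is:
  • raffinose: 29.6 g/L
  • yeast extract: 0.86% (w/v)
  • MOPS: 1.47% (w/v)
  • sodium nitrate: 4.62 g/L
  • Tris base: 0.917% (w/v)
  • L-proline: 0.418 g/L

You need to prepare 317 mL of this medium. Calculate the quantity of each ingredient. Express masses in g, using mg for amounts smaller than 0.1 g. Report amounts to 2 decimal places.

Target volume = 317 mL = 0.317 L.
raffinose: 29.6 g/L × 0.317 L = 9.38 g
yeast extract: 0.86% w/v = 8.6 g/L → 8.6 × 0.317 L = 2.73 g
MOPS: 1.47 g per 100 mL × 317 mL ÷ 100 = 4.66 g
sodium nitrate: 4.62 g/L × 0.317 L = 1.46 g
Tris base: 0.917% w/v = 9.17 g/L → 9.17 × 0.317 L = 2.91 g
L-proline: 0.418 g/L × 0.317 L = 0.13 g

raffinose 9.38 g; yeast extract 2.73 g; MOPS 4.66 g; sodium nitrate 1.46 g; Tris base 2.91 g; L-proline 0.13 g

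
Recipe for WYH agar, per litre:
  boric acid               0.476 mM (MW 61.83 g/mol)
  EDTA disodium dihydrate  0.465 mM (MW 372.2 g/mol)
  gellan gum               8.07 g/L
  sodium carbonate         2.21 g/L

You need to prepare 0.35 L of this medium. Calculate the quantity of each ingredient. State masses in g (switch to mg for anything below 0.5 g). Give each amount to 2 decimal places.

boric acid 10.30 mg; EDTA disodium dihydrate 60.58 mg; gellan gum 2.82 g; sodium carbonate 0.77 g

Scale factor relative to 1 L: 0.35.
boric acid: 0.476 mmol/L × 61.83 mg/mmol × 0.35 L = 10.30 mg
EDTA disodium dihydrate: 0.465 mmol/L × 372.2 mg/mmol × 0.35 L = 60.58 mg
gellan gum: 8.07 g/L × 0.35 L = 2.82 g
sodium carbonate: 2.21 g/L × 0.35 L = 0.77 g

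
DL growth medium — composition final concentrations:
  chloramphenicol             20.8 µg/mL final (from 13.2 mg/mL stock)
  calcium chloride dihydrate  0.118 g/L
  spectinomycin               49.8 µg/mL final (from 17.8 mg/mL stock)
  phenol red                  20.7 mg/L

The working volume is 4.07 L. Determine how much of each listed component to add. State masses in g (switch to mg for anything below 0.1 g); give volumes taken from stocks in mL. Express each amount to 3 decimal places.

Scale factor relative to 1 L: 4.07.
chloramphenicol: V = C2·V2/C1 = 20.8 µg/mL × 4070 mL ÷ 13200 µg/mL = 6.413 mL
calcium chloride dihydrate: 0.118 g/L × 4.07 L = 0.480 g
spectinomycin: C1V1 = C2V2 → 49.8 µg/mL × 4070 mL ÷ 17800 µg/mL = 11.387 mL
phenol red: 20.7 mg/L × 4.07 L = 84.249 mg

chloramphenicol 6.413 mL; calcium chloride dihydrate 0.480 g; spectinomycin 11.387 mL; phenol red 84.249 mg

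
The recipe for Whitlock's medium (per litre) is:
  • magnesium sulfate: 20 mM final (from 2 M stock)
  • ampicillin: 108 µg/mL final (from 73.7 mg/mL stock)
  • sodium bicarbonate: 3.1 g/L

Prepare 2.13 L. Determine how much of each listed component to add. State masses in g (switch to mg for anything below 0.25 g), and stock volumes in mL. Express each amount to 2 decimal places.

magnesium sulfate 21.30 mL; ampicillin 3.12 mL; sodium bicarbonate 6.60 g

Scale factor relative to 1 L: 2.13.
magnesium sulfate: dilute stock: 20 mM × 2130 mL ÷ 2000 mM = 21.30 mL
ampicillin: C1V1 = C2V2 → 108 µg/mL × 2130 mL ÷ 73700 µg/mL = 3.12 mL
sodium bicarbonate: 3.1 g/L × 2.13 L = 6.60 g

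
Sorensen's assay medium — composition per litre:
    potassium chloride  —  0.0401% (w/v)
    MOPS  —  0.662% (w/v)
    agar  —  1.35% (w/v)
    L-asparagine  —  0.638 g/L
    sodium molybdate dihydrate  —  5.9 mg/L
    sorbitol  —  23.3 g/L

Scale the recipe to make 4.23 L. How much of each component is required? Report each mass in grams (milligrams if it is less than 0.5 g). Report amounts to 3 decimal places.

Scale factor relative to 1 L: 4.23.
potassium chloride: 0.0401 g per 100 mL × 4230 mL ÷ 100 = 1.696 g
MOPS: 0.662 g per 100 mL × 4230 mL ÷ 100 = 28.003 g
agar: 1.35 g per 100 mL × 4230 mL ÷ 100 = 57.105 g
L-asparagine: 0.638 g/L × 4.23 L = 2.699 g
sodium molybdate dihydrate: 5.9 mg/L × 4.23 L = 24.957 mg
sorbitol: 23.3 g/L × 4.23 L = 98.559 g

potassium chloride 1.696 g; MOPS 28.003 g; agar 57.105 g; L-asparagine 2.699 g; sodium molybdate dihydrate 24.957 mg; sorbitol 98.559 g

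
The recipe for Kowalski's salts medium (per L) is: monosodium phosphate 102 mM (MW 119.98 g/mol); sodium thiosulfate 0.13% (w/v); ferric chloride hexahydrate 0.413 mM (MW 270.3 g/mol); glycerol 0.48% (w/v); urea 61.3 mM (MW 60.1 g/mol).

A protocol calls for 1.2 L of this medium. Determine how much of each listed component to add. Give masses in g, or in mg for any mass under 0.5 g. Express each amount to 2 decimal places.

Working volume: 1.2 L.
monosodium phosphate: 102 mmol/L × 119.98 g/mol × 1.2 L ÷ 1000 = 14.69 g
sodium thiosulfate: 0.13 g per 100 mL × 1200 mL ÷ 100 = 1.56 g
ferric chloride hexahydrate: 0.413 mmol/L × 270.3 mg/mmol × 1.2 L = 133.96 mg
glycerol: 0.48% w/v = 4.8 g/L → 4.8 × 1.2 L = 5.76 g
urea: 61.3 mmol/L × 60.1 g/mol × 1.2 L ÷ 1000 = 4.42 g

monosodium phosphate 14.69 g; sodium thiosulfate 1.56 g; ferric chloride hexahydrate 133.96 mg; glycerol 5.76 g; urea 4.42 g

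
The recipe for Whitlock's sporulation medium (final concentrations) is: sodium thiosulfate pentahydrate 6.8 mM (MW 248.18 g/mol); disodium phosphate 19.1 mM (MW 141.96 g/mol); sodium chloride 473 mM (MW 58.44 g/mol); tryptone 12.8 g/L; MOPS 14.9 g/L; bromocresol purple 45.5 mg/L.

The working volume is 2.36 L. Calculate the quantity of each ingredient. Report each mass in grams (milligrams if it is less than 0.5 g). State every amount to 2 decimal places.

sodium thiosulfate pentahydrate 3.98 g; disodium phosphate 6.40 g; sodium chloride 65.24 g; tryptone 30.21 g; MOPS 35.16 g; bromocresol purple 107.38 mg

Scale factor relative to 1 L: 2.36.
sodium thiosulfate pentahydrate: 6.8 mmol/L × 248.18 g/mol × 2.36 L ÷ 1000 = 3.98 g
disodium phosphate: 19.1 mmol/L × 141.96 g/mol × 2.36 L ÷ 1000 = 6.40 g
sodium chloride: 473 mmol/L × 58.44 g/mol × 2.36 L ÷ 1000 = 65.24 g
tryptone: 12.8 g/L × 2.36 L = 30.21 g
MOPS: 14.9 g/L × 2.36 L = 35.16 g
bromocresol purple: 45.5 mg/L × 2.36 L = 107.38 mg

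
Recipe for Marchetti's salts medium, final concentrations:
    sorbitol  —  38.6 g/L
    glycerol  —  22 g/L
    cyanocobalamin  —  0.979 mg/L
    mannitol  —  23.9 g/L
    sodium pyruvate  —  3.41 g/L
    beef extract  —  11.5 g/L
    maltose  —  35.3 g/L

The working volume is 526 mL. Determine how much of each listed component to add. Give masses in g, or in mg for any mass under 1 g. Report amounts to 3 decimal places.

Working volume: 526 mL = 0.526 L.
sorbitol: 38.6 g/L × 0.526 L = 20.304 g
glycerol: 22 g/L × 0.526 L = 11.572 g
cyanocobalamin: 0.979 mg/L × 0.526 L = 0.515 mg
mannitol: 23.9 g/L × 0.526 L = 12.571 g
sodium pyruvate: 3.41 g/L × 0.526 L = 1.794 g
beef extract: 11.5 g/L × 0.526 L = 6.049 g
maltose: 35.3 g/L × 0.526 L = 18.568 g

sorbitol 20.304 g; glycerol 11.572 g; cyanocobalamin 0.515 mg; mannitol 12.571 g; sodium pyruvate 1.794 g; beef extract 6.049 g; maltose 18.568 g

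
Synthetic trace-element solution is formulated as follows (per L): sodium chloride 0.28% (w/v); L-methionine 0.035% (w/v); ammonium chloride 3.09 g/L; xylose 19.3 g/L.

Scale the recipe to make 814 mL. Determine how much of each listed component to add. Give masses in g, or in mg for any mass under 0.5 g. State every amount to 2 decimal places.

Target volume = 814 mL = 0.814 L.
sodium chloride: 0.28% w/v = 2.8 g/L → 2.8 × 0.814 L = 2.28 g
L-methionine: 0.035 g per 100 mL × 814 mL ÷ 100 = 0.2849 g = 284.90 mg
ammonium chloride: 3.09 g/L × 0.814 L = 2.52 g
xylose: 19.3 g/L × 0.814 L = 15.71 g

sodium chloride 2.28 g; L-methionine 284.90 mg; ammonium chloride 2.52 g; xylose 15.71 g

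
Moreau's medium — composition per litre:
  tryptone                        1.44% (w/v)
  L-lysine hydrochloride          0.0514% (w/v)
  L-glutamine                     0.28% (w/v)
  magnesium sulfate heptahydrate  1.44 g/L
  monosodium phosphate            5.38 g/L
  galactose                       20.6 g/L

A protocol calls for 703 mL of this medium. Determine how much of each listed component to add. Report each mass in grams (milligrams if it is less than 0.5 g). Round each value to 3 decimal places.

tryptone 10.123 g; L-lysine hydrochloride 361.342 mg; L-glutamine 1.968 g; magnesium sulfate heptahydrate 1.012 g; monosodium phosphate 3.782 g; galactose 14.482 g

Scale factor relative to 1 L: 0.703.
tryptone: 1.44 g per 100 mL × 703 mL ÷ 100 = 10.123 g
L-lysine hydrochloride: 0.0514% w/v = 0.514 g/L → 0.514 × 0.703 L = 0.361342 g = 361.342 mg
L-glutamine: 0.28 g per 100 mL × 703 mL ÷ 100 = 1.968 g
magnesium sulfate heptahydrate: 1.44 g/L × 0.703 L = 1.012 g
monosodium phosphate: 5.38 g/L × 0.703 L = 3.782 g
galactose: 20.6 g/L × 0.703 L = 14.482 g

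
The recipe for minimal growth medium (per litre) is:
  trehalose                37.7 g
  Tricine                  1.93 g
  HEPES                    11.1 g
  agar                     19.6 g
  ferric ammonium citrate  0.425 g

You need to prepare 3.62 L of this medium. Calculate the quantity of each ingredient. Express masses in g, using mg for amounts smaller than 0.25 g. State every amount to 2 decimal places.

Scale factor = 3620 mL / 1000 mL = 3.62.
trehalose: 37.7 g × (3620 mL / 1000 mL) = 136.47 g
Tricine: 1.93 g × (3620 mL / 1000 mL) = 6.99 g
HEPES: 11.1 g × (3620 mL / 1000 mL) = 40.18 g
agar: 19.6 g × (3620 mL / 1000 mL) = 70.95 g
ferric ammonium citrate: 0.425 g × (3620 mL / 1000 mL) = 1.54 g

trehalose 136.47 g; Tricine 6.99 g; HEPES 40.18 g; agar 70.95 g; ferric ammonium citrate 1.54 g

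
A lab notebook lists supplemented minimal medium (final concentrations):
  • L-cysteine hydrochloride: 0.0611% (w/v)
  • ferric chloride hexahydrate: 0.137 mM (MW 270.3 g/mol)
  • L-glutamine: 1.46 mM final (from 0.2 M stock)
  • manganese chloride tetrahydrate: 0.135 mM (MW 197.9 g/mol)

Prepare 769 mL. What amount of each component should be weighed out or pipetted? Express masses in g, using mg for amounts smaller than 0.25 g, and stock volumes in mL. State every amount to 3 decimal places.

Working volume: 769 mL = 0.769 L.
L-cysteine hydrochloride: 0.0611 g per 100 mL × 769 mL ÷ 100 = 0.470 g
ferric chloride hexahydrate: 0.137 mmol/L × 270.3 mg/mmol × 0.769 L = 28.477 mg
L-glutamine: dilute stock: 1.46 mM × 769 mL ÷ 200 mM = 5.614 mL
manganese chloride tetrahydrate: 0.135 mmol/L × 197.9 mg/mmol × 0.769 L = 20.545 mg

L-cysteine hydrochloride 0.470 g; ferric chloride hexahydrate 28.477 mg; L-glutamine 5.614 mL; manganese chloride tetrahydrate 20.545 mg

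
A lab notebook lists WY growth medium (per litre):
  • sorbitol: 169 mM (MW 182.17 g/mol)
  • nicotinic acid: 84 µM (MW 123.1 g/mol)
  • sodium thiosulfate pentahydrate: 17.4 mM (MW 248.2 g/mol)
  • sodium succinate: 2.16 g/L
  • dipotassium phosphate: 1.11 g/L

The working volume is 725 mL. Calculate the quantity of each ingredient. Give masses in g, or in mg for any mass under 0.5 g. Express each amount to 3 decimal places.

sorbitol 22.320 g; nicotinic acid 7.497 mg; sodium thiosulfate pentahydrate 3.131 g; sodium succinate 1.566 g; dipotassium phosphate 0.805 g

Target volume = 725 mL = 0.725 L.
sorbitol: 169 mmol/L × 182.17 g/mol × 0.725 L ÷ 1000 = 22.320 g
nicotinic acid: 84 µmol/L × 123.1 g/mol × 0.725 L ÷ 1000 = 7.497 mg
sodium thiosulfate pentahydrate: 17.4 mmol/L × 248.2 g/mol × 0.725 L ÷ 1000 = 3.131 g
sodium succinate: 2.16 g/L × 0.725 L = 1.566 g
dipotassium phosphate: 1.11 g/L × 0.725 L = 0.805 g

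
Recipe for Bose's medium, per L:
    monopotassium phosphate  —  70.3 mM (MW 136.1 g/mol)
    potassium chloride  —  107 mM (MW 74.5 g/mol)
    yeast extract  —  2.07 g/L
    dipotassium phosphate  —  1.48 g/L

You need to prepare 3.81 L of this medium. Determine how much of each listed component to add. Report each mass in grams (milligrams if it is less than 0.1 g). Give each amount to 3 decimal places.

monopotassium phosphate 36.453 g; potassium chloride 30.371 g; yeast extract 7.887 g; dipotassium phosphate 5.639 g

Scale factor relative to 1 L: 3.81.
monopotassium phosphate: 70.3 mmol/L × 136.1 g/mol × 3.81 L ÷ 1000 = 36.453 g
potassium chloride: 107 mmol/L × 74.5 g/mol × 3.81 L ÷ 1000 = 30.371 g
yeast extract: 2.07 g/L × 3.81 L = 7.887 g
dipotassium phosphate: 1.48 g/L × 3.81 L = 5.639 g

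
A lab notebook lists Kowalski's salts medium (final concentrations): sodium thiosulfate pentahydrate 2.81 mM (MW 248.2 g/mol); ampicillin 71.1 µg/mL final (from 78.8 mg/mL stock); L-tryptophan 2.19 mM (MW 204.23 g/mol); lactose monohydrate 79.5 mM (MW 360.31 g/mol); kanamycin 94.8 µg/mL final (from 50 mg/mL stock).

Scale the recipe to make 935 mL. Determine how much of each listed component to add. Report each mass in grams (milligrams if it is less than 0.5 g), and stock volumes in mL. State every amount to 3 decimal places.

Working volume: 935 mL = 0.935 L.
sodium thiosulfate pentahydrate: 2.81 mmol/L × 248.2 g/mol × 0.935 L ÷ 1000 = 0.652 g
ampicillin: C1V1 = C2V2 → 71.1 µg/mL × 935 mL ÷ 78800 µg/mL = 0.844 mL
L-tryptophan: 2.19 mmol/L × 204.23 mg/mmol × 0.935 L = 418.192 mg
lactose monohydrate: 79.5 mmol/L × 360.31 g/mol × 0.935 L ÷ 1000 = 26.783 g
kanamycin: dilute stock: 94.8 µg/mL × 935 mL ÷ 50000 µg/mL = 1.773 mL

sodium thiosulfate pentahydrate 0.652 g; ampicillin 0.844 mL; L-tryptophan 418.192 mg; lactose monohydrate 26.783 g; kanamycin 1.773 mL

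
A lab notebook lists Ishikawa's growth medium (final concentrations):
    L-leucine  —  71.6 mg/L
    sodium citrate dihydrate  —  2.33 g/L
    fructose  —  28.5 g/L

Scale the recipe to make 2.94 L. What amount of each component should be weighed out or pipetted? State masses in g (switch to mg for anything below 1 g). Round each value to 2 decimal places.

L-leucine 210.50 mg; sodium citrate dihydrate 6.85 g; fructose 83.79 g

Scale factor relative to 1 L: 2.94.
L-leucine: 71.6 mg/L × 2.94 L = 210.50 mg
sodium citrate dihydrate: 2.33 g/L × 2.94 L = 6.85 g
fructose: 28.5 g/L × 2.94 L = 83.79 g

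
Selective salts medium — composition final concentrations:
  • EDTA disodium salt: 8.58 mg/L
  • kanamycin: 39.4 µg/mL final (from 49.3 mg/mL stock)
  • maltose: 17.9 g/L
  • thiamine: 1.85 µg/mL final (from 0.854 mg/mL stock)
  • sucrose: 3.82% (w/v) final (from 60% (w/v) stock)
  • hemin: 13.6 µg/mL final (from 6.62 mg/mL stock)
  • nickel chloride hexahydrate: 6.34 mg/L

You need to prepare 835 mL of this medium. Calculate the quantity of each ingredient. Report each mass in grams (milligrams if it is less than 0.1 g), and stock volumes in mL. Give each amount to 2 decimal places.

Target volume = 835 mL = 0.835 L.
EDTA disodium salt: 8.58 mg/L × 0.835 L = 7.16 mg
kanamycin: C1V1 = C2V2 → 39.4 µg/mL × 835 mL ÷ 49300 µg/mL = 0.67 mL
maltose: 17.9 g/L × 0.835 L = 14.95 g
thiamine: dilute stock: 1.85 µg/mL × 835 mL ÷ 854 µg/mL = 1.81 mL
sucrose: V = C2·V2/C1 = 3.82% ÷ 60% × 835 mL = 53.16 mL
hemin: V = C2·V2/C1 = 13.6 µg/mL × 835 mL ÷ 6620 µg/mL = 1.72 mL
nickel chloride hexahydrate: 6.34 mg/L × 0.835 L = 5.29 mg

EDTA disodium salt 7.16 mg; kanamycin 0.67 mL; maltose 14.95 g; thiamine 1.81 mL; sucrose 53.16 mL; hemin 1.72 mL; nickel chloride hexahydrate 5.29 mg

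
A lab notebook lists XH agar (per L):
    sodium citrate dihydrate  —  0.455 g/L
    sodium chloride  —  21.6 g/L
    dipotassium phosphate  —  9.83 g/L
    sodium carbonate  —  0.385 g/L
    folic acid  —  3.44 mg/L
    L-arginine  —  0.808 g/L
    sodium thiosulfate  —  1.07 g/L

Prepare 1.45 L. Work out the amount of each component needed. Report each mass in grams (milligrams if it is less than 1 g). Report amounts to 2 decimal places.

sodium citrate dihydrate 659.75 mg; sodium chloride 31.32 g; dipotassium phosphate 14.25 g; sodium carbonate 558.25 mg; folic acid 4.99 mg; L-arginine 1.17 g; sodium thiosulfate 1.55 g

Working volume: 1.45 L.
sodium citrate dihydrate: 0.455 g/L × 1.45 L = 0.65975 g = 659.75 mg
sodium chloride: 21.6 g/L × 1.45 L = 31.32 g
dipotassium phosphate: 9.83 g/L × 1.45 L = 14.25 g
sodium carbonate: 0.385 g/L × 1.45 L = 0.55825 g = 558.25 mg
folic acid: 3.44 mg/L × 1.45 L = 4.99 mg
L-arginine: 0.808 g/L × 1.45 L = 1.17 g
sodium thiosulfate: 1.07 g/L × 1.45 L = 1.55 g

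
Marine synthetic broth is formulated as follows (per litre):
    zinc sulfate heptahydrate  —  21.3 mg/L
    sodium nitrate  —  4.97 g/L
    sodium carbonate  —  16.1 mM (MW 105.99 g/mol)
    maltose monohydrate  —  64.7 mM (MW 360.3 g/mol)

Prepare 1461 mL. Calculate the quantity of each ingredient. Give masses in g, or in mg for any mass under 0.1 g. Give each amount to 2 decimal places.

zinc sulfate heptahydrate 31.12 mg; sodium nitrate 7.26 g; sodium carbonate 2.49 g; maltose monohydrate 34.06 g

Working volume: 1461 mL = 1.461 L.
zinc sulfate heptahydrate: 21.3 mg/L × 1.461 L = 31.12 mg
sodium nitrate: 4.97 g/L × 1.461 L = 7.26 g
sodium carbonate: 16.1 mmol/L × 105.99 g/mol × 1.461 L ÷ 1000 = 2.49 g
maltose monohydrate: 64.7 mmol/L × 360.3 g/mol × 1.461 L ÷ 1000 = 34.06 g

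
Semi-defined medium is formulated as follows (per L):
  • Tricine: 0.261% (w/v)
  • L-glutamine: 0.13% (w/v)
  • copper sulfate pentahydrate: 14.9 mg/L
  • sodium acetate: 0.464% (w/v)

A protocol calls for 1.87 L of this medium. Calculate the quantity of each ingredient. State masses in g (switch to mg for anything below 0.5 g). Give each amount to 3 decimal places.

Scale factor relative to 1 L: 1.87.
Tricine: 0.261% w/v = 2.61 g/L → 2.61 × 1.87 L = 4.881 g
L-glutamine: 0.13% w/v = 1.3 g/L → 1.3 × 1.87 L = 2.431 g
copper sulfate pentahydrate: 14.9 mg/L × 1.87 L = 27.863 mg
sodium acetate: 0.464% w/v = 4.64 g/L → 4.64 × 1.87 L = 8.677 g

Tricine 4.881 g; L-glutamine 2.431 g; copper sulfate pentahydrate 27.863 mg; sodium acetate 8.677 g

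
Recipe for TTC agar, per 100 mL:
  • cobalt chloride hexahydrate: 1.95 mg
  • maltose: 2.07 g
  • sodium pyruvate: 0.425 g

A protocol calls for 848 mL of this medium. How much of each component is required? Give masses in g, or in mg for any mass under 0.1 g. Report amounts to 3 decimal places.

cobalt chloride hexahydrate 16.536 mg; maltose 17.554 g; sodium pyruvate 3.604 g

Ratio of target to recipe volume: 848 / 100 = 8.48.
cobalt chloride hexahydrate: 1.95 mg × (848 mL / 100 mL) = 16.536 mg
maltose: 2.07 g × (848 mL / 100 mL) = 17.554 g
sodium pyruvate: 0.425 g × (848 mL / 100 mL) = 3.604 g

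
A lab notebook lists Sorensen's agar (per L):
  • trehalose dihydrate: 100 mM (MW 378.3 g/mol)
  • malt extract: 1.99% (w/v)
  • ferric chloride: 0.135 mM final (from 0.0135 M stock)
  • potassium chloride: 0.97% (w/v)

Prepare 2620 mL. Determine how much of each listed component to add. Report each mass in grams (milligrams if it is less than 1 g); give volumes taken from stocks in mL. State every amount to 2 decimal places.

Scale factor relative to 1 L: 2.62.
trehalose dihydrate: 100 mmol/L × 378.3 g/mol × 2.62 L ÷ 1000 = 99.11 g
malt extract: 1.99 g per 100 mL × 2620 mL ÷ 100 = 52.14 g
ferric chloride: C1V1 = C2V2 → 0.135 mM × 2620 mL ÷ 13.5 mM = 26.20 mL
potassium chloride: 0.97% w/v = 9.7 g/L → 9.7 × 2.62 L = 25.41 g

trehalose dihydrate 99.11 g; malt extract 52.14 g; ferric chloride 26.20 mL; potassium chloride 25.41 g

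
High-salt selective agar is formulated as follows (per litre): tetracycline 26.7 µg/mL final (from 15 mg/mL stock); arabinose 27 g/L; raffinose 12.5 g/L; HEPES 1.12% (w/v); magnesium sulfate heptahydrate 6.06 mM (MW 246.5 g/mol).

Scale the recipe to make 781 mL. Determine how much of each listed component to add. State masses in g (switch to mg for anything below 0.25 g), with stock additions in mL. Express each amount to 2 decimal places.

Working volume: 781 mL = 0.781 L.
tetracycline: C1V1 = C2V2 → 26.7 µg/mL × 781 mL ÷ 15000 µg/mL = 1.39 mL
arabinose: 27 g/L × 0.781 L = 21.09 g
raffinose: 12.5 g/L × 0.781 L = 9.76 g
HEPES: 1.12% w/v = 11.2 g/L → 11.2 × 0.781 L = 8.75 g
magnesium sulfate heptahydrate: 6.06 mmol/L × 246.5 g/mol × 0.781 L ÷ 1000 = 1.17 g

tetracycline 1.39 mL; arabinose 21.09 g; raffinose 9.76 g; HEPES 8.75 g; magnesium sulfate heptahydrate 1.17 g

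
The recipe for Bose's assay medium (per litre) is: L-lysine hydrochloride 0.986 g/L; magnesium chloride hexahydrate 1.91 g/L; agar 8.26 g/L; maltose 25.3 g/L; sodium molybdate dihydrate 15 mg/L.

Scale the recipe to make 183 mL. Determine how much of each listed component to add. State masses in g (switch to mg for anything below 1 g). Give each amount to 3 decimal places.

Working volume: 183 mL = 0.183 L.
L-lysine hydrochloride: 0.986 g/L × 0.183 L = 0.180438 g = 180.438 mg
magnesium chloride hexahydrate: 1.91 g/L × 0.183 L = 0.34953 g = 349.530 mg
agar: 8.26 g/L × 0.183 L = 1.512 g
maltose: 25.3 g/L × 0.183 L = 4.630 g
sodium molybdate dihydrate: 15 mg/L × 0.183 L = 2.745 mg

L-lysine hydrochloride 180.438 mg; magnesium chloride hexahydrate 349.530 mg; agar 1.512 g; maltose 4.630 g; sodium molybdate dihydrate 2.745 mg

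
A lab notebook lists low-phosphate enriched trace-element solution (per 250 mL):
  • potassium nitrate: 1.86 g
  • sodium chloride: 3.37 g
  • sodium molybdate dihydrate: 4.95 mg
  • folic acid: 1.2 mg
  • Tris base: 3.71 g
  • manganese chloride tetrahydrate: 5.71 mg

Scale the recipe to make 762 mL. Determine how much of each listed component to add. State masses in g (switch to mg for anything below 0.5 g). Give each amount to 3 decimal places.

Scale factor = 762 mL / 250 mL = 3.048.
potassium nitrate: 1.86 g × (762 mL / 250 mL) = 5.669 g
sodium chloride: 3.37 g × (762 mL / 250 mL) = 10.272 g
sodium molybdate dihydrate: 4.95 mg × (762 mL / 250 mL) = 15.088 mg
folic acid: 1.2 mg × (762 mL / 250 mL) = 3.658 mg
Tris base: 3.71 g × (762 mL / 250 mL) = 11.308 g
manganese chloride tetrahydrate: 5.71 mg × (762 mL / 250 mL) = 17.404 mg

potassium nitrate 5.669 g; sodium chloride 10.272 g; sodium molybdate dihydrate 15.088 mg; folic acid 3.658 mg; Tris base 11.308 g; manganese chloride tetrahydrate 17.404 mg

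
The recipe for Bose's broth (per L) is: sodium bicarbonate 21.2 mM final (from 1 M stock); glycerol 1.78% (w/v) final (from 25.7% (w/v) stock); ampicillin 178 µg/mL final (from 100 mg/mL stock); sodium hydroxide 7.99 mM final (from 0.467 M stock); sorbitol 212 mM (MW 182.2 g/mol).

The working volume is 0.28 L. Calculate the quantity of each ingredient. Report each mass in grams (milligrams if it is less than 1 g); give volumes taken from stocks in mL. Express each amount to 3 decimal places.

Scale factor relative to 1 L: 0.28.
sodium bicarbonate: C1V1 = C2V2 → 21.2 mM × 280 mL ÷ 1000 mM = 5.936 mL
glycerol: C1V1 = C2V2 → 1.78% ÷ 25.7% × 280 mL = 19.393 mL
ampicillin: C1V1 = C2V2 → 178 µg/mL × 280 mL ÷ 100000 µg/mL = 0.498 mL
sodium hydroxide: dilute stock: 7.99 mM × 280 mL ÷ 467 mM = 4.791 mL
sorbitol: 212 mmol/L × 182.2 g/mol × 0.28 L ÷ 1000 = 10.815 g

sodium bicarbonate 5.936 mL; glycerol 19.393 mL; ampicillin 0.498 mL; sodium hydroxide 4.791 mL; sorbitol 10.815 g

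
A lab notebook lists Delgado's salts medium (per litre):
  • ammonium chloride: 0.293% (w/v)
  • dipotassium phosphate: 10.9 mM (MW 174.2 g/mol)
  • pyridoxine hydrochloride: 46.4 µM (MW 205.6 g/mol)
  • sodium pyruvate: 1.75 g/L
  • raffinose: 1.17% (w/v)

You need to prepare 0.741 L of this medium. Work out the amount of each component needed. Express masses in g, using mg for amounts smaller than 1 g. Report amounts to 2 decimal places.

Scale factor relative to 1 L: 0.741.
ammonium chloride: 0.293 g per 100 mL × 741 mL ÷ 100 = 2.17 g
dipotassium phosphate: 10.9 mmol/L × 174.2 g/mol × 0.741 L ÷ 1000 = 1.41 g
pyridoxine hydrochloride: 46.4 µmol/L × 205.6 g/mol × 0.741 L ÷ 1000 = 7.07 mg
sodium pyruvate: 1.75 g/L × 0.741 L = 1.30 g
raffinose: 1.17% w/v = 11.7 g/L → 11.7 × 0.741 L = 8.67 g

ammonium chloride 2.17 g; dipotassium phosphate 1.41 g; pyridoxine hydrochloride 7.07 mg; sodium pyruvate 1.30 g; raffinose 8.67 g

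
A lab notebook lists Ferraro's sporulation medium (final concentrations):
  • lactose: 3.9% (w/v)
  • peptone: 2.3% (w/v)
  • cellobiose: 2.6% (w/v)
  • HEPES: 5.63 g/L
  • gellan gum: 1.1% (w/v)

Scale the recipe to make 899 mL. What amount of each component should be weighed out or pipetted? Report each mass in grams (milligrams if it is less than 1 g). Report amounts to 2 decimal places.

Scale factor relative to 1 L: 0.899.
lactose: 3.9% w/v = 39 g/L → 39 × 0.899 L = 35.06 g
peptone: 2.3% w/v = 23 g/L → 23 × 0.899 L = 20.68 g
cellobiose: 2.6% w/v = 26 g/L → 26 × 0.899 L = 23.37 g
HEPES: 5.63 g/L × 0.899 L = 5.06 g
gellan gum: 1.1 g per 100 mL × 899 mL ÷ 100 = 9.89 g

lactose 35.06 g; peptone 20.68 g; cellobiose 23.37 g; HEPES 5.06 g; gellan gum 9.89 g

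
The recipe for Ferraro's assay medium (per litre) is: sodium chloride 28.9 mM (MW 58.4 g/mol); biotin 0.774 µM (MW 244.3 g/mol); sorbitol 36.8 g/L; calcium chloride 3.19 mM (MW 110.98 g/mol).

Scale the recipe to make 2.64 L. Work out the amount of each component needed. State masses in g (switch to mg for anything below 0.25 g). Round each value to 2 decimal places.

Working volume: 2.64 L.
sodium chloride: 28.9 mmol/L × 58.4 g/mol × 2.64 L ÷ 1000 = 4.46 g
biotin: 0.774 µmol/L × 244.3 g/mol × 2.64 L ÷ 1000 = 0.50 mg
sorbitol: 36.8 g/L × 2.64 L = 97.15 g
calcium chloride: 3.19 mmol/L × 110.98 g/mol × 2.64 L ÷ 1000 = 0.93 g

sodium chloride 4.46 g; biotin 0.50 mg; sorbitol 97.15 g; calcium chloride 0.93 g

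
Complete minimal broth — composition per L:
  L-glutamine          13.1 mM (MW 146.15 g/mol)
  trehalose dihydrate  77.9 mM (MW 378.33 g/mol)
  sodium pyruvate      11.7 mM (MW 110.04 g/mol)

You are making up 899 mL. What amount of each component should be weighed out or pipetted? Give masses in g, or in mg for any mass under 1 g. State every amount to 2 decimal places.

L-glutamine 1.72 g; trehalose dihydrate 26.50 g; sodium pyruvate 1.16 g

Working volume: 899 mL = 0.899 L.
L-glutamine: 13.1 mmol/L × 146.15 g/mol × 0.899 L ÷ 1000 = 1.72 g
trehalose dihydrate: 77.9 mmol/L × 378.33 g/mol × 0.899 L ÷ 1000 = 26.50 g
sodium pyruvate: 11.7 mmol/L × 110.04 g/mol × 0.899 L ÷ 1000 = 1.16 g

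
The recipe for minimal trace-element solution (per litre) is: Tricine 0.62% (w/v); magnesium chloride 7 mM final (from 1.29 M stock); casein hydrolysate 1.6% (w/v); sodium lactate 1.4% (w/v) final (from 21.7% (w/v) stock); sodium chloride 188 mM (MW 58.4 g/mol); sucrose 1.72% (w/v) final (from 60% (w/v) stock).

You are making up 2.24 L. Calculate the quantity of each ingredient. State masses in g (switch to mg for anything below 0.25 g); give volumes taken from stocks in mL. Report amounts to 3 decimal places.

Tricine 13.888 g; magnesium chloride 12.155 mL; casein hydrolysate 35.840 g; sodium lactate 144.516 mL; sodium chloride 24.593 g; sucrose 64.213 mL

Working volume: 2.24 L.
Tricine: 0.62% w/v = 6.2 g/L → 6.2 × 2.24 L = 13.888 g
magnesium chloride: dilute stock: 7 mM × 2240 mL ÷ 1290 mM = 12.155 mL
casein hydrolysate: 1.6% w/v = 16 g/L → 16 × 2.24 L = 35.840 g
sodium lactate: dilute stock: 1.4% ÷ 21.7% × 2240 mL = 144.516 mL
sodium chloride: 188 mmol/L × 58.4 g/mol × 2.24 L ÷ 1000 = 24.593 g
sucrose: V = C2·V2/C1 = 1.72% ÷ 60% × 2240 mL = 64.213 mL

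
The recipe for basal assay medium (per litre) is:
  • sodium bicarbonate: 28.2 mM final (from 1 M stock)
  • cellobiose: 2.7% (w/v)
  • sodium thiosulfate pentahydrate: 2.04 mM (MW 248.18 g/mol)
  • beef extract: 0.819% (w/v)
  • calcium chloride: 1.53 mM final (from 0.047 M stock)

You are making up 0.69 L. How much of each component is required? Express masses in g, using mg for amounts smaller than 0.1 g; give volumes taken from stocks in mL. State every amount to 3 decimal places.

Working volume: 0.69 L.
sodium bicarbonate: C1V1 = C2V2 → 28.2 mM × 690 mL ÷ 1000 mM = 19.458 mL
cellobiose: 2.7% w/v = 27 g/L → 27 × 0.69 L = 18.630 g
sodium thiosulfate pentahydrate: 2.04 mmol/L × 248.18 g/mol × 0.69 L ÷ 1000 = 0.349 g
beef extract: 0.819 g per 100 mL × 690 mL ÷ 100 = 5.651 g
calcium chloride: C1V1 = C2V2 → 1.53 mM × 690 mL ÷ 47 mM = 22.462 mL

sodium bicarbonate 19.458 mL; cellobiose 18.630 g; sodium thiosulfate pentahydrate 0.349 g; beef extract 5.651 g; calcium chloride 22.462 mL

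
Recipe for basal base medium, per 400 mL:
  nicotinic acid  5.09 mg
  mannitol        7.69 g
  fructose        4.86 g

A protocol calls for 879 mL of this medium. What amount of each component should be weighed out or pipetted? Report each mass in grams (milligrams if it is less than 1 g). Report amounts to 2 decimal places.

nicotinic acid 11.19 mg; mannitol 16.90 g; fructose 10.68 g

Ratio of target to recipe volume: 879 / 400 = 2.1975.
nicotinic acid: 5.09 mg × (879 mL / 400 mL) = 11.19 mg
mannitol: 7.69 g × (879 mL / 400 mL) = 16.90 g
fructose: 4.86 g × (879 mL / 400 mL) = 10.68 g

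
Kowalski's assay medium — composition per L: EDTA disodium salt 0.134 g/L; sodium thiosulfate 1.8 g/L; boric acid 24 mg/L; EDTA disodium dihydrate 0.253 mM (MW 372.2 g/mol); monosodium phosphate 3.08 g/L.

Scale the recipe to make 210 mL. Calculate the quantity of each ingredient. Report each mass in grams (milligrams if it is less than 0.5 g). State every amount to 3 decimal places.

EDTA disodium salt 28.140 mg; sodium thiosulfate 378.000 mg; boric acid 5.040 mg; EDTA disodium dihydrate 19.775 mg; monosodium phosphate 0.647 g

Working volume: 210 mL = 0.21 L.
EDTA disodium salt: 0.134 g/L × 0.21 L = 0.02814 g = 28.140 mg
sodium thiosulfate: 1.8 g/L × 0.21 L = 0.378 g = 378.000 mg
boric acid: 24 mg/L × 0.21 L = 5.040 mg
EDTA disodium dihydrate: 0.253 mmol/L × 372.2 mg/mmol × 0.21 L = 19.775 mg
monosodium phosphate: 3.08 g/L × 0.21 L = 0.647 g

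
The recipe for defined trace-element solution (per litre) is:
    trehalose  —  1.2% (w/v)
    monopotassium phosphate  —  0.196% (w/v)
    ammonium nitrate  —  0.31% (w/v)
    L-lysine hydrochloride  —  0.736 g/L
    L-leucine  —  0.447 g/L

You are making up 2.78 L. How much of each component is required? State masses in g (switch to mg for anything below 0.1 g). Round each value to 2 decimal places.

Scale factor relative to 1 L: 2.78.
trehalose: 1.2 g per 100 mL × 2780 mL ÷ 100 = 33.36 g
monopotassium phosphate: 0.196% w/v = 1.96 g/L → 1.96 × 2.78 L = 5.45 g
ammonium nitrate: 0.31% w/v = 3.1 g/L → 3.1 × 2.78 L = 8.62 g
L-lysine hydrochloride: 0.736 g/L × 2.78 L = 2.05 g
L-leucine: 0.447 g/L × 2.78 L = 1.24 g

trehalose 33.36 g; monopotassium phosphate 5.45 g; ammonium nitrate 8.62 g; L-lysine hydrochloride 2.05 g; L-leucine 1.24 g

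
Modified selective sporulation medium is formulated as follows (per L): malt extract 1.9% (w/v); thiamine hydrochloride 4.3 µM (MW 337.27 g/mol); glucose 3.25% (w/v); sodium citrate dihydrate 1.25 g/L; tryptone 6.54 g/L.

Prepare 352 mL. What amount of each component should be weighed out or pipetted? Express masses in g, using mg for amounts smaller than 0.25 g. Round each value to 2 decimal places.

malt extract 6.69 g; thiamine hydrochloride 0.51 mg; glucose 11.44 g; sodium citrate dihydrate 0.44 g; tryptone 2.30 g

Working volume: 352 mL = 0.352 L.
malt extract: 1.9% w/v = 19 g/L → 19 × 0.352 L = 6.69 g
thiamine hydrochloride: 4.3 µmol/L × 337.27 g/mol × 0.352 L ÷ 1000 = 0.51 mg
glucose: 3.25% w/v = 32.5 g/L → 32.5 × 0.352 L = 11.44 g
sodium citrate dihydrate: 1.25 g/L × 0.352 L = 0.44 g
tryptone: 6.54 g/L × 0.352 L = 2.30 g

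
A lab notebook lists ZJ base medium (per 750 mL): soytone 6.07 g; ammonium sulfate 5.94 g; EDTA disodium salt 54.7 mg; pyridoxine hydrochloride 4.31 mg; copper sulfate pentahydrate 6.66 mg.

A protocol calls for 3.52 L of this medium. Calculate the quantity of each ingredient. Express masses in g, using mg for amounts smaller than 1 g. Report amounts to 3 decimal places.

Ratio of target to recipe volume: 3520 / 750 = 4.69333.
soytone: 6.07 g × (3520 mL / 750 mL) = 28.489 g
ammonium sulfate: 5.94 g × (3520 mL / 750 mL) = 27.878 g
EDTA disodium salt: 54.7 mg × (3520 mL / 750 mL) = 256.725 mg
pyridoxine hydrochloride: 4.31 mg × (3520 mL / 750 mL) = 20.228 mg
copper sulfate pentahydrate: 6.66 mg × (3520 mL / 750 mL) = 31.258 mg

soytone 28.489 g; ammonium sulfate 27.878 g; EDTA disodium salt 256.725 mg; pyridoxine hydrochloride 20.228 mg; copper sulfate pentahydrate 31.258 mg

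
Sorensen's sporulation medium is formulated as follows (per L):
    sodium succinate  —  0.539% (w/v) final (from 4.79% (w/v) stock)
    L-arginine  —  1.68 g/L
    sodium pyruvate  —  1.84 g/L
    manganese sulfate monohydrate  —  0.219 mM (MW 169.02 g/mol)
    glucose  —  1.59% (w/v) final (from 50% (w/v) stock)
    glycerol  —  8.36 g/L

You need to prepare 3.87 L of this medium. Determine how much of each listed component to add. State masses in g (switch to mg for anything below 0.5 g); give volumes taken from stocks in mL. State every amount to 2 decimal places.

Scale factor relative to 1 L: 3.87.
sodium succinate: dilute stock: 0.539% ÷ 4.79% × 3870 mL = 435.48 mL
L-arginine: 1.68 g/L × 3.87 L = 6.50 g
sodium pyruvate: 1.84 g/L × 3.87 L = 7.12 g
manganese sulfate monohydrate: 0.219 mmol/L × 169.02 mg/mmol × 3.87 L = 143.25 mg
glucose: V = C2·V2/C1 = 1.59% ÷ 50% × 3870 mL = 123.07 mL
glycerol: 8.36 g/L × 3.87 L = 32.35 g

sodium succinate 435.48 mL; L-arginine 6.50 g; sodium pyruvate 7.12 g; manganese sulfate monohydrate 143.25 mg; glucose 123.07 mL; glycerol 32.35 g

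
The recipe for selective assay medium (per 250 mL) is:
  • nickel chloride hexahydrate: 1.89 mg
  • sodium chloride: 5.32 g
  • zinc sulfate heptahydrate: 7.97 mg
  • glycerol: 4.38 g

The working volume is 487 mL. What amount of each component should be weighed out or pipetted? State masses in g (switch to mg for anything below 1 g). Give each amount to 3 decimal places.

nickel chloride hexahydrate 3.682 mg; sodium chloride 10.363 g; zinc sulfate heptahydrate 15.526 mg; glycerol 8.532 g

Ratio of target to recipe volume: 487 / 250 = 1.948.
nickel chloride hexahydrate: 1.89 mg × (487 mL / 250 mL) = 3.682 mg
sodium chloride: 5.32 g × (487 mL / 250 mL) = 10.363 g
zinc sulfate heptahydrate: 7.97 mg × (487 mL / 250 mL) = 15.526 mg
glycerol: 4.38 g × (487 mL / 250 mL) = 8.532 g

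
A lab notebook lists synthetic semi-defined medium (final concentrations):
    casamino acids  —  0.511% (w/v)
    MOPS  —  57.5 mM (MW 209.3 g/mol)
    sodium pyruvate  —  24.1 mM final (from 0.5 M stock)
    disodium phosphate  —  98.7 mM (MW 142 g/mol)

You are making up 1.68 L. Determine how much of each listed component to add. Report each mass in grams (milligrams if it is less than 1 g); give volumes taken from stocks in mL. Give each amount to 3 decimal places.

casamino acids 8.585 g; MOPS 20.218 g; sodium pyruvate 80.976 mL; disodium phosphate 23.546 g

Scale factor relative to 1 L: 1.68.
casamino acids: 0.511% w/v = 5.11 g/L → 5.11 × 1.68 L = 8.585 g
MOPS: 57.5 mmol/L × 209.3 g/mol × 1.68 L ÷ 1000 = 20.218 g
sodium pyruvate: V = C2·V2/C1 = 24.1 mM × 1680 mL ÷ 500 mM = 80.976 mL
disodium phosphate: 98.7 mmol/L × 142 g/mol × 1.68 L ÷ 1000 = 23.546 g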